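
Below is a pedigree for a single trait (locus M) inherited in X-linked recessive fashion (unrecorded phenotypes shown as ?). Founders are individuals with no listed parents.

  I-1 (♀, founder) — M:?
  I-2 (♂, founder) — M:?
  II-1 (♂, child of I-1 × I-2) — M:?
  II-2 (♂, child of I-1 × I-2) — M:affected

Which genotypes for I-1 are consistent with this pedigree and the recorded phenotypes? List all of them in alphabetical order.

I-1 ∈ {X^MX^m, X^mX^m}

M/I-1 ? ·: X^MX^m|X^mX^m
M/I-2 ? ·: X^MY|X^mY
M/II-1 ? I-1×I-2: X^MY|X^mY
M/II-2 aff I-1×I-2: X^mY
⇒ M over [I-1,I-2,II-1,II-2]: 6 consistent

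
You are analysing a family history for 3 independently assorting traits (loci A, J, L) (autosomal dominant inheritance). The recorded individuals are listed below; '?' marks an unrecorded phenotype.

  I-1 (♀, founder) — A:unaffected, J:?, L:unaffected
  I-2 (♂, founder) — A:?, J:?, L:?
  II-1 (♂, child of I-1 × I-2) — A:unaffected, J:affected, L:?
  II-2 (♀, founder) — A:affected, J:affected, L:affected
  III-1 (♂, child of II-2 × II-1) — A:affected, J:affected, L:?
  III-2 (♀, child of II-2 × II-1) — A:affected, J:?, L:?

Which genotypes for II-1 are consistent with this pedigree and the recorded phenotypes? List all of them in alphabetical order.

A/I-1 un ·: aa
A/I-2 ? ·: aa|Aa
A/II-1 un I-1×I-2: aa
A/II-2 aff ·: Aa|AA
A/III-1 aff II-2×II-1: Aa
A/III-2 aff II-2×II-1: Aa
⇒ A over [I-1,I-2,II-1,II-2,III-1,III-2]: 4 consistent
J/I-1 ? ·: jj|Jj|JJ
J/I-2 ? ·: jj|Jj|JJ
J/II-1 aff I-1×I-2: Jj|JJ
J/II-2 aff ·: Jj|JJ
J/III-1 aff II-2×II-1: Jj|JJ
J/III-2 ? II-2×II-1: jj|Jj|JJ
⇒ J over [I-1,I-2,II-1,II-2,III-1,III-2]: 90 consistent
L/I-1 un ·: ll
L/I-2 ? ·: ll|Ll|LL
L/II-1 ? I-1×I-2: ll|Ll
L/II-2 aff ·: Ll|LL
L/III-1 ? II-2×II-1: ll|Ll|LL
L/III-2 ? II-2×II-1: ll|Ll|LL
⇒ L over [I-1,I-2,II-1,II-2,III-1,III-2]: 36 consistent

II-1 ∈ {aa JJ Ll, aa JJ ll, aa Jj Ll, aa Jj ll}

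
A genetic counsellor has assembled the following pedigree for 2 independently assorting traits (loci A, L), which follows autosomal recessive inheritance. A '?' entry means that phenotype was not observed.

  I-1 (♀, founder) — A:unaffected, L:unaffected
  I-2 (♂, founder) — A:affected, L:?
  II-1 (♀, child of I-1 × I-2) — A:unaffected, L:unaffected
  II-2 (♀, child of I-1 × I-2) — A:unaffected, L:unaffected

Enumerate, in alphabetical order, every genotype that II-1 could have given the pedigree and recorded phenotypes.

A/I-1 un ·: AA|Aa
A/I-2 aff ·: aa
A/II-1 un I-1×I-2: Aa
A/II-2 un I-1×I-2: Aa
⇒ A over [I-1,I-2,II-1,II-2]: 2 consistent
L/I-1 un ·: LL|Ll
L/I-2 ? ·: LL|Ll|ll
L/II-1 un I-1×I-2: LL|Ll
L/II-2 un I-1×I-2: LL|Ll
⇒ L over [I-1,I-2,II-1,II-2]: 15 consistent

II-1 ∈ {Aa LL, Aa Ll}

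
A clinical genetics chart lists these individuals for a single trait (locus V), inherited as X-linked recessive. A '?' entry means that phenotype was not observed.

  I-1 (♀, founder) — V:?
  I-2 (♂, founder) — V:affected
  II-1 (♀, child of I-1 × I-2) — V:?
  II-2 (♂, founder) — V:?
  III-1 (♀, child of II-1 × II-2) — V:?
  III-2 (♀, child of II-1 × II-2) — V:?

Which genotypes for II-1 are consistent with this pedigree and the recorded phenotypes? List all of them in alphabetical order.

V/I-1 ? ·: X^VX^V|X^VX^v|X^vX^v
V/I-2 aff ·: X^vY
V/II-1 ? I-1×I-2: X^VX^v|X^vX^v
V/II-2 ? ·: X^VY|X^vY
V/III-1 ? II-1×II-2: X^VX^V|X^VX^v|X^vX^v
V/III-2 ? II-1×II-2: X^VX^V|X^VX^v|X^vX^v
⇒ V over [I-1,I-2,II-1,II-2,III-1,III-2]: 20 consistent

II-1 ∈ {X^VX^v, X^vX^v}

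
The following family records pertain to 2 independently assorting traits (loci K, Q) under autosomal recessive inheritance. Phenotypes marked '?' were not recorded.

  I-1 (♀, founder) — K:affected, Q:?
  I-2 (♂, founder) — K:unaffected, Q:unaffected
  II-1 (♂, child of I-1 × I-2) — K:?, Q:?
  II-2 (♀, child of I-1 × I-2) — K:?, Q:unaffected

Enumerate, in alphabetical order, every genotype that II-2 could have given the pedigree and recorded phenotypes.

II-2 ∈ {Kk QQ, Kk Qq, kk QQ, kk Qq}

K/I-1 aff ·: kk
K/I-2 un ·: KK|Kk
K/II-1 ? I-1×I-2: Kk|kk
K/II-2 ? I-1×I-2: Kk|kk
⇒ K over [I-1,I-2,II-1,II-2]: 5 consistent
Q/I-1 ? ·: QQ|Qq|qq
Q/I-2 un ·: QQ|Qq
Q/II-1 ? I-1×I-2: QQ|Qq|qq
Q/II-2 un I-1×I-2: QQ|Qq
⇒ Q over [I-1,I-2,II-1,II-2]: 18 consistent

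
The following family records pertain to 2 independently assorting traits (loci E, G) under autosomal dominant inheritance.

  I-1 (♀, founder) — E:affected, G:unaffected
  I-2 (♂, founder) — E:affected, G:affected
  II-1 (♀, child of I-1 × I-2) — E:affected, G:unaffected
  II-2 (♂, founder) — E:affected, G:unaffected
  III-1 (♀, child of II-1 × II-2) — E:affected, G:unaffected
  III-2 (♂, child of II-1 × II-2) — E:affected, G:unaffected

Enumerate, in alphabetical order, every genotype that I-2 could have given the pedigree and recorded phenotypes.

I-2 ∈ {EE Gg, Ee Gg}

E/I-1 aff ·: Ee|EE
E/I-2 aff ·: Ee|EE
E/II-1 aff I-1×I-2: Ee|EE
E/II-2 aff ·: Ee|EE
E/III-1 aff II-1×II-2: Ee|EE
E/III-2 aff II-1×II-2: Ee|EE
⇒ E over [I-1,I-2,II-1,II-2,III-1,III-2]: 44 consistent
G/I-1 un ·: gg
G/I-2 aff ·: Gg
G/II-1 un I-1×I-2: gg
G/II-2 un ·: gg
G/III-1 un II-1×II-2: gg
G/III-2 un II-1×II-2: gg
⇒ G over [I-1,I-2,II-1,II-2,III-1,III-2]: 1 consistent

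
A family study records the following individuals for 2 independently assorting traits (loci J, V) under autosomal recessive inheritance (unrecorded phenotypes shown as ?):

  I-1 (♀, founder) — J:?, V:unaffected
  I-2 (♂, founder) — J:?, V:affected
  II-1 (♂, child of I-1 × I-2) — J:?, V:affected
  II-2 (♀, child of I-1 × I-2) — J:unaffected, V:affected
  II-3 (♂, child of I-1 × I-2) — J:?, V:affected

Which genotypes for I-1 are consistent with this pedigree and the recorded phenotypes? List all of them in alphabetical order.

J/I-1 ? ·: JJ|Jj|jj
J/I-2 ? ·: JJ|Jj|jj
J/II-1 ? I-1×I-2: JJ|Jj|jj
J/II-2 un I-1×I-2: JJ|Jj
J/II-3 ? I-1×I-2: JJ|Jj|jj
⇒ J over [I-1,I-2,II-1,II-2,II-3]: 45 consistent
V/I-1 un ·: Vv
V/I-2 aff ·: vv
V/II-1 aff I-1×I-2: vv
V/II-2 aff I-1×I-2: vv
V/II-3 aff I-1×I-2: vv
⇒ V over [I-1,I-2,II-1,II-2,II-3]: 1 consistent

I-1 ∈ {JJ Vv, Jj Vv, jj Vv}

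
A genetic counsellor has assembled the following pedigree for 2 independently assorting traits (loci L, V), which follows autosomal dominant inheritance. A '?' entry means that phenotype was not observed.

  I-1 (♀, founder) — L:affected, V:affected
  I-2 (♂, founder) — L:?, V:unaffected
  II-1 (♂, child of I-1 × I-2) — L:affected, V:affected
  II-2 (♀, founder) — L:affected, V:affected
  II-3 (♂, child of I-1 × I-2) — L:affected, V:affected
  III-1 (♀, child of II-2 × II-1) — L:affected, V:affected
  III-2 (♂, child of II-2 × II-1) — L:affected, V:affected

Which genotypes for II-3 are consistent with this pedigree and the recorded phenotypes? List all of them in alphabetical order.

II-3 ∈ {LL Vv, Ll Vv}

L/I-1 aff ·: Ll|LL
L/I-2 ? ·: ll|Ll|LL
L/II-1 aff I-1×I-2: Ll|LL
L/II-2 aff ·: Ll|LL
L/II-3 aff I-1×I-2: Ll|LL
L/III-1 aff II-2×II-1: Ll|LL
L/III-2 aff II-2×II-1: Ll|LL
⇒ L over [I-1,I-2,II-1,II-2,II-3,III-1,III-2]: 99 consistent
V/I-1 aff ·: Vv|VV
V/I-2 un ·: vv
V/II-1 aff I-1×I-2: Vv
V/II-2 aff ·: Vv|VV
V/II-3 aff I-1×I-2: Vv
V/III-1 aff II-2×II-1: Vv|VV
V/III-2 aff II-2×II-1: Vv|VV
⇒ V over [I-1,I-2,II-1,II-2,II-3,III-1,III-2]: 16 consistent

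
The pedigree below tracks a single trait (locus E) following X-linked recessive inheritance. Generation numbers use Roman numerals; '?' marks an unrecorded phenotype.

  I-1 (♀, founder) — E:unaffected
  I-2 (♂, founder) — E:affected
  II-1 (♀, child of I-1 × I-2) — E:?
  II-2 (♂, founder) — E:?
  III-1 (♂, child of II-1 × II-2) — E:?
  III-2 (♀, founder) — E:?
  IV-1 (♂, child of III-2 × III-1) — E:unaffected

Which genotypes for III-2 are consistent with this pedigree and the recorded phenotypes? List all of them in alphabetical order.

E/I-1 un ·: X^EX^E|X^EX^e
E/I-2 aff ·: X^eY
E/II-1 ? I-1×I-2: X^EX^e|X^eX^e
E/II-2 ? ·: X^EY|X^eY
E/III-1 ? II-1×II-2: X^EY|X^eY
E/III-2 ? ·: X^EX^E|X^EX^e
E/IV-1 un III-2×III-1: X^EY
⇒ E over [I-1,I-2,II-1,II-2,III-1,III-2,IV-1]: 20 consistent

III-2 ∈ {X^EX^E, X^EX^e}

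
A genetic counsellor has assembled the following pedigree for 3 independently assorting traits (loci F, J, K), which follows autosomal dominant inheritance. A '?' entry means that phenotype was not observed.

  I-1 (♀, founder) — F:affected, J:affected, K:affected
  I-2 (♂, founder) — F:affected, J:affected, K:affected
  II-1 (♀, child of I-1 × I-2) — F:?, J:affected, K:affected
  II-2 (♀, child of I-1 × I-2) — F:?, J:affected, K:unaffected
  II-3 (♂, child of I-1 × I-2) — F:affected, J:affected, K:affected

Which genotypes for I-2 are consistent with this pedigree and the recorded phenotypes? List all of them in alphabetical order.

F/I-1 aff ·: Ff|FF
F/I-2 aff ·: Ff|FF
F/II-1 ? I-1×I-2: ff|Ff|FF
F/II-2 ? I-1×I-2: ff|Ff|FF
F/II-3 aff I-1×I-2: Ff|FF
⇒ F over [I-1,I-2,II-1,II-2,II-3]: 35 consistent
J/I-1 aff ·: Jj|JJ
J/I-2 aff ·: Jj|JJ
J/II-1 aff I-1×I-2: Jj|JJ
J/II-2 aff I-1×I-2: Jj|JJ
J/II-3 aff I-1×I-2: Jj|JJ
⇒ J over [I-1,I-2,II-1,II-2,II-3]: 25 consistent
K/I-1 aff ·: Kk
K/I-2 aff ·: Kk
K/II-1 aff I-1×I-2: Kk|KK
K/II-2 un I-1×I-2: kk
K/II-3 aff I-1×I-2: Kk|KK
⇒ K over [I-1,I-2,II-1,II-2,II-3]: 4 consistent

I-2 ∈ {FF JJ Kk, FF Jj Kk, Ff JJ Kk, Ff Jj Kk}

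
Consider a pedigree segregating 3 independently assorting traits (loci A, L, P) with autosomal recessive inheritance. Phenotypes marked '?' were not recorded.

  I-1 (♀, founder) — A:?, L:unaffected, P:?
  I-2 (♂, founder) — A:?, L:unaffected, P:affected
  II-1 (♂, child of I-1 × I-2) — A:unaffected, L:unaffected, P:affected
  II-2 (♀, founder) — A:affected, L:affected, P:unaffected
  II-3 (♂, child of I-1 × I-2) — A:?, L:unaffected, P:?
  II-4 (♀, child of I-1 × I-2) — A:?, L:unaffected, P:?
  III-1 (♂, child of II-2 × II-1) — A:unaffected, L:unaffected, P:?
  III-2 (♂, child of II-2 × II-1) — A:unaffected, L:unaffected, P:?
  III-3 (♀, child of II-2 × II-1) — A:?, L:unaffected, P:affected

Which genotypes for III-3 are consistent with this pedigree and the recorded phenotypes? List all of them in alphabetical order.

III-3 ∈ {Aa Ll pp, aa Ll pp}

A/I-1 ? ·: AA|Aa|aa
A/I-2 ? ·: AA|Aa|aa
A/II-1 un I-1×I-2: AA|Aa
A/II-2 aff ·: aa
A/II-3 ? I-1×I-2: AA|Aa|aa
A/II-4 ? I-1×I-2: AA|Aa|aa
A/III-1 un II-2×II-1: Aa
A/III-2 un II-2×II-1: Aa
A/III-3 ? II-2×II-1: Aa|aa
⇒ A over [I-1,I-2,II-1,II-2,II-3,II-4,III-1,III-2,III-3]: 72 consistent
L/I-1 un ·: LL|Ll
L/I-2 un ·: LL|Ll
L/II-1 un I-1×I-2: LL|Ll
L/II-2 aff ·: ll
L/II-3 un I-1×I-2: LL|Ll
L/II-4 un I-1×I-2: LL|Ll
L/III-1 un II-2×II-1: Ll
L/III-2 un II-2×II-1: Ll
L/III-3 un II-2×II-1: Ll
⇒ L over [I-1,I-2,II-1,II-2,II-3,II-4,III-1,III-2,III-3]: 25 consistent
P/I-1 ? ·: Pp|pp
P/I-2 aff ·: pp
P/II-1 aff I-1×I-2: pp
P/II-2 un ·: Pp
P/II-3 ? I-1×I-2: Pp|pp
P/II-4 ? I-1×I-2: Pp|pp
P/III-1 ? II-2×II-1: Pp|pp
P/III-2 ? II-2×II-1: Pp|pp
P/III-3 aff II-2×II-1: pp
⇒ P over [I-1,I-2,II-1,II-2,II-3,II-4,III-1,III-2,III-3]: 20 consistent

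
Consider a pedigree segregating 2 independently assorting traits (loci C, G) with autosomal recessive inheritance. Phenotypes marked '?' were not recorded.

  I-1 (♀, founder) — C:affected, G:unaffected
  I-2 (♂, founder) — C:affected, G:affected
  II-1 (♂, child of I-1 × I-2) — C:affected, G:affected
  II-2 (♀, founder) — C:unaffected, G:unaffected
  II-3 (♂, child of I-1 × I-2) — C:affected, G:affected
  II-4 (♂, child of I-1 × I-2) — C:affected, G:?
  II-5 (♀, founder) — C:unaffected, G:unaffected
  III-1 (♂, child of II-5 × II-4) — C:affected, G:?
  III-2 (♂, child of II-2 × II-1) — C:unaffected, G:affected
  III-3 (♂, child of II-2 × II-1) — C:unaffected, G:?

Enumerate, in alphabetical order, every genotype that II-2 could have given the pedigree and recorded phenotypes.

II-2 ∈ {CC Gg, Cc Gg}

C/I-1 aff ·: cc
C/I-2 aff ·: cc
C/II-1 aff I-1×I-2: cc
C/II-2 un ·: CC|Cc
C/II-3 aff I-1×I-2: cc
C/II-4 aff I-1×I-2: cc
C/II-5 un ·: Cc
C/III-1 aff II-5×II-4: cc
C/III-2 un II-2×II-1: Cc
C/III-3 un II-2×II-1: Cc
⇒ C over [I-1,I-2,II-1,II-2,II-3,II-4,II-5,III-1,III-2,III-3]: 2 consistent
G/I-1 un ·: Gg
G/I-2 aff ·: gg
G/II-1 aff I-1×I-2: gg
G/II-2 un ·: Gg
G/II-3 aff I-1×I-2: gg
G/II-4 ? I-1×I-2: Gg|gg
G/II-5 un ·: GG|Gg
G/III-1 ? II-5×II-4: GG|Gg|gg
G/III-2 aff II-2×II-1: gg
G/III-3 ? II-2×II-1: Gg|gg
⇒ G over [I-1,I-2,II-1,II-2,II-3,II-4,II-5,III-1,III-2,III-3]: 16 consistent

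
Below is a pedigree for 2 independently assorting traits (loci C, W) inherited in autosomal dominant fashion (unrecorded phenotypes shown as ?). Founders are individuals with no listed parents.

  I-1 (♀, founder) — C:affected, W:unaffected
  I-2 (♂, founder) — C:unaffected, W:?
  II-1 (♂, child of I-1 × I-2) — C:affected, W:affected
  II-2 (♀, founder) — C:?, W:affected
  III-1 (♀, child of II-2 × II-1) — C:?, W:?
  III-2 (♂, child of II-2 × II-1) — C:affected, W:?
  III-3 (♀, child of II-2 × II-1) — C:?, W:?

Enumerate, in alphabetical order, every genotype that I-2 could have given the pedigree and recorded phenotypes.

I-2 ∈ {cc WW, cc Ww}

C/I-1 aff ·: Cc|CC
C/I-2 un ·: cc
C/II-1 aff I-1×I-2: Cc
C/II-2 ? ·: cc|Cc|CC
C/III-1 ? II-2×II-1: cc|Cc|CC
C/III-2 aff II-2×II-1: Cc|CC
C/III-3 ? II-2×II-1: cc|Cc|CC
⇒ C over [I-1,I-2,II-1,II-2,III-1,III-2,III-3]: 60 consistent
W/I-1 un ·: ww
W/I-2 ? ·: Ww|WW
W/II-1 aff I-1×I-2: Ww
W/II-2 aff ·: Ww|WW
W/III-1 ? II-2×II-1: ww|Ww|WW
W/III-2 ? II-2×II-1: ww|Ww|WW
W/III-3 ? II-2×II-1: ww|Ww|WW
⇒ W over [I-1,I-2,II-1,II-2,III-1,III-2,III-3]: 70 consistent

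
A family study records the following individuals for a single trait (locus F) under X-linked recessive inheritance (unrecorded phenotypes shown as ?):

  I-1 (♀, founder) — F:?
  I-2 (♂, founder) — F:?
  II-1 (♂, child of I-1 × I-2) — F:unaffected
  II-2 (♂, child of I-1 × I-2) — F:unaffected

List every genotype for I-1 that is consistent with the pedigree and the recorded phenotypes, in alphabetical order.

I-1 ∈ {X^FX^F, X^FX^f}

F/I-1 ? ·: X^FX^F|X^FX^f
F/I-2 ? ·: X^FY|X^fY
F/II-1 un I-1×I-2: X^FY
F/II-2 un I-1×I-2: X^FY
⇒ F over [I-1,I-2,II-1,II-2]: 4 consistent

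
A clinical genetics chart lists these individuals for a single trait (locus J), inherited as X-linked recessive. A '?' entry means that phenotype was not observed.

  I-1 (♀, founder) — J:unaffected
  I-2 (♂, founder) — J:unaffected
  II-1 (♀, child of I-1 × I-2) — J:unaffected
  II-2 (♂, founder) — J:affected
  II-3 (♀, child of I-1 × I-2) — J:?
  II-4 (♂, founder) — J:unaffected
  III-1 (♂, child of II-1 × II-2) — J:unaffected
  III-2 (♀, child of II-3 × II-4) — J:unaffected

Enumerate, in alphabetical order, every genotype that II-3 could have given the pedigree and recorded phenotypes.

II-3 ∈ {X^JX^J, X^JX^j}

J/I-1 un ·: X^JX^J|X^JX^j
J/I-2 un ·: X^JY
J/II-1 un I-1×I-2: X^JX^J|X^JX^j
J/II-2 aff ·: X^jY
J/II-3 ? I-1×I-2: X^JX^J|X^JX^j
J/II-4 un ·: X^JY
J/III-1 un II-1×II-2: X^JY
J/III-2 un II-3×II-4: X^JX^J|X^JX^j
⇒ J over [I-1,I-2,II-1,II-2,II-3,II-4,III-1,III-2]: 7 consistent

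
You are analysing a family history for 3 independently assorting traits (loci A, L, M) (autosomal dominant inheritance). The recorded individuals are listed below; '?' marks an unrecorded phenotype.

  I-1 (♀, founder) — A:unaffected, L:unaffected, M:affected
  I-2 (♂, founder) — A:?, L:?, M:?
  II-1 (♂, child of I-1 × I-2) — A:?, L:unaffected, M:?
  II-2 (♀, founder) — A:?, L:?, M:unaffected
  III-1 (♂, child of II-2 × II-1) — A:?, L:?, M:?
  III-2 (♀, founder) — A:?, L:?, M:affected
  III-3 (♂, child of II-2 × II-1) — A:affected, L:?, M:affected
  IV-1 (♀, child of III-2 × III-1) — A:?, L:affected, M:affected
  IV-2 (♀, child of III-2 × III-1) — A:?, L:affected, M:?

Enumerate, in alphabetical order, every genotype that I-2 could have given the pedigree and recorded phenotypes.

I-2 ∈ {AA Ll MM, AA Ll Mm, AA Ll mm, AA ll MM, AA ll Mm, AA ll mm, Aa Ll MM, Aa Ll Mm, Aa Ll mm, Aa ll MM, Aa ll Mm, Aa ll mm, aa Ll MM, aa Ll Mm, aa Ll mm, aa ll MM, aa ll Mm, aa ll mm}

A/I-1 un ·: aa
A/I-2 ? ·: aa|Aa|AA
A/II-1 ? I-1×I-2: aa|Aa
A/II-2 ? ·: aa|Aa|AA
A/III-1 ? II-2×II-1: aa|Aa|AA
A/III-2 ? ·: aa|Aa|AA
A/III-3 aff II-2×II-1: Aa|AA
A/IV-1 ? III-2×III-1: aa|Aa|AA
A/IV-2 ? III-2×III-1: aa|Aa|AA
⇒ A over [I-1,I-2,II-1,II-2,III-1,III-2,III-3,IV-1,IV-2]: 334 consistent
L/I-1 un ·: ll
L/I-2 ? ·: ll|Ll
L/II-1 un I-1×I-2: ll
L/II-2 ? ·: ll|Ll|LL
L/III-1 ? II-2×II-1: ll|Ll
L/III-2 ? ·: ll|Ll|LL
L/III-3 ? II-2×II-1: ll|Ll
L/IV-1 aff III-2×III-1: Ll|LL
L/IV-2 aff III-2×III-1: Ll|LL
⇒ L over [I-1,I-2,II-1,II-2,III-1,III-2,III-3,IV-1,IV-2]: 66 consistent
M/I-1 aff ·: Mm|MM
M/I-2 ? ·: mm|Mm|MM
M/II-1 ? I-1×I-2: Mm|MM
M/II-2 un ·: mm
M/III-1 ? II-2×II-1: mm|Mm
M/III-2 aff ·: Mm|MM
M/III-3 aff II-2×II-1: Mm
M/IV-1 aff III-2×III-1: Mm|MM
M/IV-2 ? III-2×III-1: mm|Mm|MM
⇒ M over [I-1,I-2,II-1,II-2,III-1,III-2,III-3,IV-1,IV-2]: 105 consistent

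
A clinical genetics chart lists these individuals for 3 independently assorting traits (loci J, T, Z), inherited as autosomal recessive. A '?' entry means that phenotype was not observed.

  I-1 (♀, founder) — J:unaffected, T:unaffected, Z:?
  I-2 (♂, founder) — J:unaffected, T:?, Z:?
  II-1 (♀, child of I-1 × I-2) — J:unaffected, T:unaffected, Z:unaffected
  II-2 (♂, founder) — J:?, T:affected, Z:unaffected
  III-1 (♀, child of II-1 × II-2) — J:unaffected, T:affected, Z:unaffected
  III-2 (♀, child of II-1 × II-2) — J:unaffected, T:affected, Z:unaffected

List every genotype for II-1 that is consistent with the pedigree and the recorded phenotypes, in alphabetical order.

II-1 ∈ {JJ Tt ZZ, JJ Tt Zz, Jj Tt ZZ, Jj Tt Zz}

J/I-1 un ·: JJ|Jj
J/I-2 un ·: JJ|Jj
J/II-1 un I-1×I-2: JJ|Jj
J/II-2 ? ·: JJ|Jj|jj
J/III-1 un II-1×II-2: JJ|Jj
J/III-2 un II-1×II-2: JJ|Jj
⇒ J over [I-1,I-2,II-1,II-2,III-1,III-2]: 51 consistent
T/I-1 un ·: TT|Tt
T/I-2 ? ·: TT|Tt|tt
T/II-1 un I-1×I-2: Tt
T/II-2 aff ·: tt
T/III-1 aff II-1×II-2: tt
T/III-2 aff II-1×II-2: tt
⇒ T over [I-1,I-2,II-1,II-2,III-1,III-2]: 5 consistent
Z/I-1 ? ·: ZZ|Zz|zz
Z/I-2 ? ·: ZZ|Zz|zz
Z/II-1 un I-1×I-2: ZZ|Zz
Z/II-2 un ·: ZZ|Zz
Z/III-1 un II-1×II-2: ZZ|Zz
Z/III-2 un II-1×II-2: ZZ|Zz
⇒ Z over [I-1,I-2,II-1,II-2,III-1,III-2]: 76 consistent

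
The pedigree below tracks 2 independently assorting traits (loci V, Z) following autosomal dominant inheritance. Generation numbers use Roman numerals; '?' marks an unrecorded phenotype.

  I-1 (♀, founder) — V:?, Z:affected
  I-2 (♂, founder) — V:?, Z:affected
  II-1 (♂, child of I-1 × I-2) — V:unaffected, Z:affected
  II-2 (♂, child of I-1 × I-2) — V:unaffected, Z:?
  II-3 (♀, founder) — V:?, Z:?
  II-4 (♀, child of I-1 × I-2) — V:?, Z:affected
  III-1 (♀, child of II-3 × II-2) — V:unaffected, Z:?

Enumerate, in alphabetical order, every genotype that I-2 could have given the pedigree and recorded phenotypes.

V/I-1 ? ·: vv|Vv
V/I-2 ? ·: vv|Vv
V/II-1 un I-1×I-2: vv
V/II-2 un I-1×I-2: vv
V/II-3 ? ·: vv|Vv
V/II-4 ? I-1×I-2: vv|Vv|VV
V/III-1 un II-3×II-2: vv
⇒ V over [I-1,I-2,II-1,II-2,II-3,II-4,III-1]: 16 consistent
Z/I-1 aff ·: Zz|ZZ
Z/I-2 aff ·: Zz|ZZ
Z/II-1 aff I-1×I-2: Zz|ZZ
Z/II-2 ? I-1×I-2: zz|Zz|ZZ
Z/II-3 ? ·: zz|Zz|ZZ
Z/II-4 aff I-1×I-2: Zz|ZZ
Z/III-1 ? II-3×II-2: zz|Zz|ZZ
⇒ Z over [I-1,I-2,II-1,II-2,II-3,II-4,III-1]: 152 consistent

I-2 ∈ {Vv ZZ, Vv Zz, vv ZZ, vv Zz}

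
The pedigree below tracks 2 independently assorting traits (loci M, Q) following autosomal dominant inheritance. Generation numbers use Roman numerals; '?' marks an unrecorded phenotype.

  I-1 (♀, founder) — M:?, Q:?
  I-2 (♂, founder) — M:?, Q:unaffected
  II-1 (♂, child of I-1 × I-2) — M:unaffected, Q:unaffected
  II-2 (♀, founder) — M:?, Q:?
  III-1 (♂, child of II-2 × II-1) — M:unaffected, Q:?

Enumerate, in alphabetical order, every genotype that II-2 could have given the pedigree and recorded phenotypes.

II-2 ∈ {Mm QQ, Mm Qq, Mm qq, mm QQ, mm Qq, mm qq}

M/I-1 ? ·: mm|Mm
M/I-2 ? ·: mm|Mm
M/II-1 un I-1×I-2: mm
M/II-2 ? ·: mm|Mm
M/III-1 un II-2×II-1: mm
⇒ M over [I-1,I-2,II-1,II-2,III-1]: 8 consistent
Q/I-1 ? ·: qq|Qq
Q/I-2 un ·: qq
Q/II-1 un I-1×I-2: qq
Q/II-2 ? ·: qq|Qq|QQ
Q/III-1 ? II-2×II-1: qq|Qq
⇒ Q over [I-1,I-2,II-1,II-2,III-1]: 8 consistent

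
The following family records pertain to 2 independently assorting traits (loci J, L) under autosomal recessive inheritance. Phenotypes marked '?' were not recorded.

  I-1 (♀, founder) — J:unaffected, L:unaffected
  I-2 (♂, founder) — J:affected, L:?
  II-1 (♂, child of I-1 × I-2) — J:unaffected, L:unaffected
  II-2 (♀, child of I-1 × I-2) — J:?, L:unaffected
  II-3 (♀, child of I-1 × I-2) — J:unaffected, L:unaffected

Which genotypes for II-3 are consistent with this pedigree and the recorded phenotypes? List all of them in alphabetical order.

II-3 ∈ {Jj LL, Jj Ll}

J/I-1 un ·: JJ|Jj
J/I-2 aff ·: jj
J/II-1 un I-1×I-2: Jj
J/II-2 ? I-1×I-2: Jj|jj
J/II-3 un I-1×I-2: Jj
⇒ J over [I-1,I-2,II-1,II-2,II-3]: 3 consistent
L/I-1 un ·: LL|Ll
L/I-2 ? ·: LL|Ll|ll
L/II-1 un I-1×I-2: LL|Ll
L/II-2 un I-1×I-2: LL|Ll
L/II-3 un I-1×I-2: LL|Ll
⇒ L over [I-1,I-2,II-1,II-2,II-3]: 27 consistent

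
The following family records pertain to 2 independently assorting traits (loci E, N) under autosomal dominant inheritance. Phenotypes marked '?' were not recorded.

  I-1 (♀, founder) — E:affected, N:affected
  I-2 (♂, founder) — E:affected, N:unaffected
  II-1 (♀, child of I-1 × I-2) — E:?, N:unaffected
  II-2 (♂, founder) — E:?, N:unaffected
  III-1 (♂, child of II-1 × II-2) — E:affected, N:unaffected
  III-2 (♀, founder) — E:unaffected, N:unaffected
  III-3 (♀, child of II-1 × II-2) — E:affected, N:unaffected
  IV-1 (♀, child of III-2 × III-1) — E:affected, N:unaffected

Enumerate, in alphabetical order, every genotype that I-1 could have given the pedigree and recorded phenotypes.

I-1 ∈ {EE Nn, Ee Nn}

E/I-1 aff ·: Ee|EE
E/I-2 aff ·: Ee|EE
E/II-1 ? I-1×I-2: ee|Ee|EE
E/II-2 ? ·: ee|Ee|EE
E/III-1 aff II-1×II-2: Ee|EE
E/III-2 un ·: ee
E/III-3 aff II-1×II-2: Ee|EE
E/IV-1 aff III-2×III-1: Ee
⇒ E over [I-1,I-2,II-1,II-2,III-1,III-2,III-3,IV-1]: 53 consistent
N/I-1 aff ·: Nn
N/I-2 un ·: nn
N/II-1 un I-1×I-2: nn
N/II-2 un ·: nn
N/III-1 un II-1×II-2: nn
N/III-2 un ·: nn
N/III-3 un II-1×II-2: nn
N/IV-1 un III-2×III-1: nn
⇒ N over [I-1,I-2,II-1,II-2,III-1,III-2,III-3,IV-1]: 1 consistent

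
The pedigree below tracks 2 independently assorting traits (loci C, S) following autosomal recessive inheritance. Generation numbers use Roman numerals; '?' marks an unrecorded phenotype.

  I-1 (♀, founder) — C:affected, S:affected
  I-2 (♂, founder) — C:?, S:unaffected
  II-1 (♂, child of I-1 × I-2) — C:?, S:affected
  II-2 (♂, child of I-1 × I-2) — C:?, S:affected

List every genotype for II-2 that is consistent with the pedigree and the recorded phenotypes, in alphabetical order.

II-2 ∈ {Cc ss, cc ss}

C/I-1 aff ·: cc
C/I-2 ? ·: CC|Cc|cc
C/II-1 ? I-1×I-2: Cc|cc
C/II-2 ? I-1×I-2: Cc|cc
⇒ C over [I-1,I-2,II-1,II-2]: 6 consistent
S/I-1 aff ·: ss
S/I-2 un ·: Ss
S/II-1 aff I-1×I-2: ss
S/II-2 aff I-1×I-2: ss
⇒ S over [I-1,I-2,II-1,II-2]: 1 consistent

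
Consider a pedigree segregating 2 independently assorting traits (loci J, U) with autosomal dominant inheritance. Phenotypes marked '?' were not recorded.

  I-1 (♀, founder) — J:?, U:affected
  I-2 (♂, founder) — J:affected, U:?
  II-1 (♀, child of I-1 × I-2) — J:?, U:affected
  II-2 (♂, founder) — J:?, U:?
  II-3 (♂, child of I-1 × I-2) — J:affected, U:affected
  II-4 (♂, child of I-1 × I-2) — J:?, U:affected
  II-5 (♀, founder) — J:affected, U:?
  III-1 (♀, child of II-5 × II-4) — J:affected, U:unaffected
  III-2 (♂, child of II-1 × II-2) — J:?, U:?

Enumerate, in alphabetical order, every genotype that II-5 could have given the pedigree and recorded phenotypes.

J/I-1 ? ·: jj|Jj|JJ
J/I-2 aff ·: Jj|JJ
J/II-1 ? I-1×I-2: jj|Jj|JJ
J/II-2 ? ·: jj|Jj|JJ
J/II-3 aff I-1×I-2: Jj|JJ
J/II-4 ? I-1×I-2: jj|Jj|JJ
J/II-5 aff ·: Jj|JJ
J/III-1 aff II-5×II-4: Jj|JJ
J/III-2 ? II-1×II-2: jj|Jj|JJ
⇒ J over [I-1,I-2,II-1,II-2,II-3,II-4,II-5,III-1,III-2]: 684 consistent
U/I-1 aff ·: Uu|UU
U/I-2 ? ·: uu|Uu|UU
U/II-1 aff I-1×I-2: Uu|UU
U/II-2 ? ·: uu|Uu|UU
U/II-3 aff I-1×I-2: Uu|UU
U/II-4 aff I-1×I-2: Uu
U/II-5 ? ·: uu|Uu
U/III-1 un II-5×II-4: uu
U/III-2 ? II-1×II-2: uu|Uu|UU
⇒ U over [I-1,I-2,II-1,II-2,II-3,II-4,II-5,III-1,III-2]: 160 consistent

II-5 ∈ {JJ Uu, JJ uu, Jj Uu, Jj uu}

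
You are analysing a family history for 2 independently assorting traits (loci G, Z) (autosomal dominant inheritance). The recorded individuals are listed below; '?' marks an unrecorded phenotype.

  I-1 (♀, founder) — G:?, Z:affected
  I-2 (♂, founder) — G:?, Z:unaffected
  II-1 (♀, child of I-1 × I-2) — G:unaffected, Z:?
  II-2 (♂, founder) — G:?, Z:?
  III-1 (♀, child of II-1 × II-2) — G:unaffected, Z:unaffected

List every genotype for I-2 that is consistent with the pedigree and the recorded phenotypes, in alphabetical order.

G/I-1 ? ·: gg|Gg
G/I-2 ? ·: gg|Gg
G/II-1 un I-1×I-2: gg
G/II-2 ? ·: gg|Gg
G/III-1 un II-1×II-2: gg
⇒ G over [I-1,I-2,II-1,II-2,III-1]: 8 consistent
Z/I-1 aff ·: Zz|ZZ
Z/I-2 un ·: zz
Z/II-1 ? I-1×I-2: zz|Zz
Z/II-2 ? ·: zz|Zz
Z/III-1 un II-1×II-2: zz
⇒ Z over [I-1,I-2,II-1,II-2,III-1]: 6 consistent

I-2 ∈ {Gg zz, gg zz}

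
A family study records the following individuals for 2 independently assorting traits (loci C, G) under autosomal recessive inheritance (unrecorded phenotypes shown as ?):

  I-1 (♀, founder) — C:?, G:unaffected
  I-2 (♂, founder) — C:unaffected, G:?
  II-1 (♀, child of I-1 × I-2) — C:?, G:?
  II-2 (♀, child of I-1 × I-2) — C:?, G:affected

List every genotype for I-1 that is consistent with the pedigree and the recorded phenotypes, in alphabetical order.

C/I-1 ? ·: CC|Cc|cc
C/I-2 un ·: CC|Cc
C/II-1 ? I-1×I-2: CC|Cc|cc
C/II-2 ? I-1×I-2: CC|Cc|cc
⇒ C over [I-1,I-2,II-1,II-2]: 23 consistent
G/I-1 un ·: Gg
G/I-2 ? ·: Gg|gg
G/II-1 ? I-1×I-2: GG|Gg|gg
G/II-2 aff I-1×I-2: gg
⇒ G over [I-1,I-2,II-1,II-2]: 5 consistent

I-1 ∈ {CC Gg, Cc Gg, cc Gg}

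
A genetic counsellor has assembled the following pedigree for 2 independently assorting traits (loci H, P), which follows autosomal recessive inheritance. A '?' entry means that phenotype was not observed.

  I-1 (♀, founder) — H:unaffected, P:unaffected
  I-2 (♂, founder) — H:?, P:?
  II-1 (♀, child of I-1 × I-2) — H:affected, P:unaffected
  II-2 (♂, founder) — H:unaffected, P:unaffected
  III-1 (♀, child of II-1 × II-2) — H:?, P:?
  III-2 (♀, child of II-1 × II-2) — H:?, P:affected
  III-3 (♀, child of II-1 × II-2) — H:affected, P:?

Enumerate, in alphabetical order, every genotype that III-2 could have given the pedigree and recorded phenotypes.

III-2 ∈ {Hh pp, hh pp}

H/I-1 un ·: Hh
H/I-2 ? ·: Hh|hh
H/II-1 aff I-1×I-2: hh
H/II-2 un ·: Hh
H/III-1 ? II-1×II-2: Hh|hh
H/III-2 ? II-1×II-2: Hh|hh
H/III-3 aff II-1×II-2: hh
⇒ H over [I-1,I-2,II-1,II-2,III-1,III-2,III-3]: 8 consistent
P/I-1 un ·: PP|Pp
P/I-2 ? ·: PP|Pp|pp
P/II-1 un I-1×I-2: Pp
P/II-2 un ·: Pp
P/III-1 ? II-1×II-2: PP|Pp|pp
P/III-2 aff II-1×II-2: pp
P/III-3 ? II-1×II-2: PP|Pp|pp
⇒ P over [I-1,I-2,II-1,II-2,III-1,III-2,III-3]: 45 consistent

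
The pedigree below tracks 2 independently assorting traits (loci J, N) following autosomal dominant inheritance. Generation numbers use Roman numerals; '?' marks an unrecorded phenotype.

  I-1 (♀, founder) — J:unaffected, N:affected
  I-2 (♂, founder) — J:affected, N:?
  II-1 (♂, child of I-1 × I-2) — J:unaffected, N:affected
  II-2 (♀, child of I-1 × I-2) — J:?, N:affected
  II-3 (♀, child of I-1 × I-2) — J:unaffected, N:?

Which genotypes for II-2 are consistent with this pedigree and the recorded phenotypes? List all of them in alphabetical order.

J/I-1 un ·: jj
J/I-2 aff ·: Jj
J/II-1 un I-1×I-2: jj
J/II-2 ? I-1×I-2: jj|Jj
J/II-3 un I-1×I-2: jj
⇒ J over [I-1,I-2,II-1,II-2,II-3]: 2 consistent
N/I-1 aff ·: Nn|NN
N/I-2 ? ·: nn|Nn|NN
N/II-1 aff I-1×I-2: Nn|NN
N/II-2 aff I-1×I-2: Nn|NN
N/II-3 ? I-1×I-2: nn|Nn|NN
⇒ N over [I-1,I-2,II-1,II-2,II-3]: 32 consistent

II-2 ∈ {Jj NN, Jj Nn, jj NN, jj Nn}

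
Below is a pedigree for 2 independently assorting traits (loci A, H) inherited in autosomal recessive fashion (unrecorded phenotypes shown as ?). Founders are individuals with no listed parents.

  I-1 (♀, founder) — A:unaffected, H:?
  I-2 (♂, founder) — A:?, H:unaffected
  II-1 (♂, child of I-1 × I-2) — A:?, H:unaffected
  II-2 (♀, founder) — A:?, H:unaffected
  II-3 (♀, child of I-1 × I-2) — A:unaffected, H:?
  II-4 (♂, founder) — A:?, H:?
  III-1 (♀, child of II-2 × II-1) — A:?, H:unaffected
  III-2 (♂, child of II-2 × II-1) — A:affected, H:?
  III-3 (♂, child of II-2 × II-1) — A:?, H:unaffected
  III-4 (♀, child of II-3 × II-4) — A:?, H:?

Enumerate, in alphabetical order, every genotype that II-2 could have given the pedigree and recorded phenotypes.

A/I-1 un ·: AA|Aa
A/I-2 ? ·: AA|Aa|aa
A/II-1 ? I-1×I-2: Aa|aa
A/II-2 ? ·: Aa|aa
A/II-3 un I-1×I-2: AA|Aa
A/II-4 ? ·: AA|Aa|aa
A/III-1 ? II-2×II-1: AA|Aa|aa
A/III-2 aff II-2×II-1: aa
A/III-3 ? II-2×II-1: AA|Aa|aa
A/III-4 ? II-3×II-4: AA|Aa|aa
⇒ A over [I-1,I-2,II-1,II-2,II-3,II-4,III-1,III-2,III-3,III-4]: 701 consistent
H/I-1 ? ·: HH|Hh|hh
H/I-2 un ·: HH|Hh
H/II-1 un I-1×I-2: HH|Hh
H/II-2 un ·: HH|Hh
H/II-3 ? I-1×I-2: HH|Hh|hh
H/II-4 ? ·: HH|Hh|hh
H/III-1 un II-2×II-1: HH|Hh
H/III-2 ? II-2×II-1: HH|Hh|hh
H/III-3 un II-2×II-1: HH|Hh
H/III-4 ? II-3×II-4: HH|Hh|hh
⇒ H over [I-1,I-2,II-1,II-2,II-3,II-4,III-1,III-2,III-3,III-4]: 1469 consistent

II-2 ∈ {Aa HH, Aa Hh, aa HH, aa Hh}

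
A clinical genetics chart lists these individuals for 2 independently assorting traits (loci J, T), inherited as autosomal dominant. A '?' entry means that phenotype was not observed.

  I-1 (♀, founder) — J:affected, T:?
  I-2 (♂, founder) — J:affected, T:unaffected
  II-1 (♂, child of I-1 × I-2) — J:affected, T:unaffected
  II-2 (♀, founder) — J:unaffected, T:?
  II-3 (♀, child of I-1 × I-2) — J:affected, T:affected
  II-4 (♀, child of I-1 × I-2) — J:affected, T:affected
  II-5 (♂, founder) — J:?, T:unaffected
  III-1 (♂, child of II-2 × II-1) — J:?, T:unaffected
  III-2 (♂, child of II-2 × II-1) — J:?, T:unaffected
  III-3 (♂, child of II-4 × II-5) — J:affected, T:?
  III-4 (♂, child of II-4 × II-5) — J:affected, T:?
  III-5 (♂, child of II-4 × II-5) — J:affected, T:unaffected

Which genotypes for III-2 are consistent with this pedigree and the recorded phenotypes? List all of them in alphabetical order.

J/I-1 aff ·: Jj|JJ
J/I-2 aff ·: Jj|JJ
J/II-1 aff I-1×I-2: Jj|JJ
J/II-2 un ·: jj
J/II-3 aff I-1×I-2: Jj|JJ
J/II-4 aff I-1×I-2: Jj|JJ
J/II-5 ? ·: jj|Jj|JJ
J/III-1 ? II-2×II-1: jj|Jj
J/III-2 ? II-2×II-1: jj|Jj
J/III-3 aff II-4×II-5: Jj|JJ
J/III-4 aff II-4×II-5: Jj|JJ
J/III-5 aff II-4×II-5: Jj|JJ
⇒ J over [I-1,I-2,II-1,II-2,II-3,II-4,II-5,III-1,III-2,III-3,III-4,III-5]: 820 consistent
T/I-1 ? ·: Tt
T/I-2 un ·: tt
T/II-1 un I-1×I-2: tt
T/II-2 ? ·: tt|Tt
T/II-3 aff I-1×I-2: Tt
T/II-4 aff I-1×I-2: Tt
T/II-5 un ·: tt
T/III-1 un II-2×II-1: tt
T/III-2 un II-2×II-1: tt
T/III-3 ? II-4×II-5: tt|Tt
T/III-4 ? II-4×II-5: tt|Tt
T/III-5 un II-4×II-5: tt
⇒ T over [I-1,I-2,II-1,II-2,II-3,II-4,II-5,III-1,III-2,III-3,III-4,III-5]: 8 consistent

III-2 ∈ {Jj tt, jj tt}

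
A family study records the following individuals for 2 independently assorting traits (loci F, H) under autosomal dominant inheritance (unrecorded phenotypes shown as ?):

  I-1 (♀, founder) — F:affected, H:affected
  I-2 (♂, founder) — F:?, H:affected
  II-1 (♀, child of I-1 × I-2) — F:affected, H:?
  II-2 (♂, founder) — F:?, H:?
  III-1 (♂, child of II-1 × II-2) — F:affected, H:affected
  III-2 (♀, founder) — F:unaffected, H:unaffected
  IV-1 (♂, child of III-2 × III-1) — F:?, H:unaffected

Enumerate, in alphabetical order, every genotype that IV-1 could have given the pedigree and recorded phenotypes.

F/I-1 aff ·: Ff|FF
F/I-2 ? ·: ff|Ff|FF
F/II-1 aff I-1×I-2: Ff|FF
F/II-2 ? ·: ff|Ff|FF
F/III-1 aff II-1×II-2: Ff|FF
F/III-2 un ·: ff
F/IV-1 ? III-2×III-1: ff|Ff
⇒ F over [I-1,I-2,II-1,II-2,III-1,III-2,IV-1]: 64 consistent
H/I-1 aff ·: Hh|HH
H/I-2 aff ·: Hh|HH
H/II-1 ? I-1×I-2: hh|Hh|HH
H/II-2 ? ·: hh|Hh|HH
H/III-1 aff II-1×II-2: Hh
H/III-2 un ·: hh
H/IV-1 un III-2×III-1: hh
⇒ H over [I-1,I-2,II-1,II-2,III-1,III-2,IV-1]: 19 consistent

IV-1 ∈ {Ff hh, ff hh}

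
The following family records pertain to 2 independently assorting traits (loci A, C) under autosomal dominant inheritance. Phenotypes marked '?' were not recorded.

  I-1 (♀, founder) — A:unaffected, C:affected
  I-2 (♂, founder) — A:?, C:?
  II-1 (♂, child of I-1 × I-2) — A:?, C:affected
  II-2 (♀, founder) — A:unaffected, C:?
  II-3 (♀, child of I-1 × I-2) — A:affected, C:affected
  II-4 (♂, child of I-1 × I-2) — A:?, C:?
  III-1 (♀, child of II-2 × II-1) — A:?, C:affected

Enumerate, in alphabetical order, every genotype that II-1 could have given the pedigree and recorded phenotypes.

II-1 ∈ {Aa CC, Aa Cc, aa CC, aa Cc}

A/I-1 un ·: aa
A/I-2 ? ·: Aa|AA
A/II-1 ? I-1×I-2: aa|Aa
A/II-2 un ·: aa
A/II-3 aff I-1×I-2: Aa
A/II-4 ? I-1×I-2: aa|Aa
A/III-1 ? II-2×II-1: aa|Aa
⇒ A over [I-1,I-2,II-1,II-2,II-3,II-4,III-1]: 8 consistent
C/I-1 aff ·: Cc|CC
C/I-2 ? ·: cc|Cc|CC
C/II-1 aff I-1×I-2: Cc|CC
C/II-2 ? ·: cc|Cc|CC
C/II-3 aff I-1×I-2: Cc|CC
C/II-4 ? I-1×I-2: cc|Cc|CC
C/III-1 aff II-2×II-1: Cc|CC
⇒ C over [I-1,I-2,II-1,II-2,II-3,II-4,III-1]: 145 consistent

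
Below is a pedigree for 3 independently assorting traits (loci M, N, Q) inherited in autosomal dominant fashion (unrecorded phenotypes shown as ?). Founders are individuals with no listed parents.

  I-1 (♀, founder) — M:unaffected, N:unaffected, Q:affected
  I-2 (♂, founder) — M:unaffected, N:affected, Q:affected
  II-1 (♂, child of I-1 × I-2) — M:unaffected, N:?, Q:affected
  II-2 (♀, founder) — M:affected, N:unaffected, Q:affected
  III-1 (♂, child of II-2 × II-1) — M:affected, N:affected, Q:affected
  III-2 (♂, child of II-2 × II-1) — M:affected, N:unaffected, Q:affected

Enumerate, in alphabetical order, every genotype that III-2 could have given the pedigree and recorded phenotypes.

III-2 ∈ {Mm nn QQ, Mm nn Qq}

M/I-1 un ·: mm
M/I-2 un ·: mm
M/II-1 un I-1×I-2: mm
M/II-2 aff ·: Mm|MM
M/III-1 aff II-2×II-1: Mm
M/III-2 aff II-2×II-1: Mm
⇒ M over [I-1,I-2,II-1,II-2,III-1,III-2]: 2 consistent
N/I-1 un ·: nn
N/I-2 aff ·: Nn|NN
N/II-1 ? I-1×I-2: Nn
N/II-2 un ·: nn
N/III-1 aff II-2×II-1: Nn
N/III-2 un II-2×II-1: nn
⇒ N over [I-1,I-2,II-1,II-2,III-1,III-2]: 2 consistent
Q/I-1 aff ·: Qq|QQ
Q/I-2 aff ·: Qq|QQ
Q/II-1 aff I-1×I-2: Qq|QQ
Q/II-2 aff ·: Qq|QQ
Q/III-1 aff II-2×II-1: Qq|QQ
Q/III-2 aff II-2×II-1: Qq|QQ
⇒ Q over [I-1,I-2,II-1,II-2,III-1,III-2]: 44 consistent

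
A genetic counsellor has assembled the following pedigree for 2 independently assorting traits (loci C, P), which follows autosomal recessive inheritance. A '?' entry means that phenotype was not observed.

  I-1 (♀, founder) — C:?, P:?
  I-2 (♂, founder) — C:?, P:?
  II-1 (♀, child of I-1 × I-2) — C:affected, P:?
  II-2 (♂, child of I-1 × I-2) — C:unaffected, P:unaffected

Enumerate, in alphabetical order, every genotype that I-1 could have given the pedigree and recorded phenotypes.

I-1 ∈ {Cc PP, Cc Pp, Cc pp, cc PP, cc Pp, cc pp}

C/I-1 ? ·: Cc|cc
C/I-2 ? ·: Cc|cc
C/II-1 aff I-1×I-2: cc
C/II-2 un I-1×I-2: CC|Cc
⇒ C over [I-1,I-2,II-1,II-2]: 4 consistent
P/I-1 ? ·: PP|Pp|pp
P/I-2 ? ·: PP|Pp|pp
P/II-1 ? I-1×I-2: PP|Pp|pp
P/II-2 un I-1×I-2: PP|Pp
⇒ P over [I-1,I-2,II-1,II-2]: 21 consistent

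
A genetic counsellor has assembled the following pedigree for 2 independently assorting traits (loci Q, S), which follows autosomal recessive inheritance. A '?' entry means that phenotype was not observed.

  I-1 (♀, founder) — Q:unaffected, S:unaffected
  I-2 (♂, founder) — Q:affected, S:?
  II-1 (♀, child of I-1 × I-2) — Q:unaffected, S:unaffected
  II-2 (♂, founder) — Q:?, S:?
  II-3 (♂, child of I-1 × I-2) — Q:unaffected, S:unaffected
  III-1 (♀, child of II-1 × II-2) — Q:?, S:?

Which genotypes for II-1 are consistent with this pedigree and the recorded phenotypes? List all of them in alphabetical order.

Q/I-1 un ·: QQ|Qq
Q/I-2 aff ·: qq
Q/II-1 un I-1×I-2: Qq
Q/II-2 ? ·: QQ|Qq|qq
Q/II-3 un I-1×I-2: Qq
Q/III-1 ? II-1×II-2: QQ|Qq|qq
⇒ Q over [I-1,I-2,II-1,II-2,II-3,III-1]: 14 consistent
S/I-1 un ·: SS|Ss
S/I-2 ? ·: SS|Ss|ss
S/II-1 un I-1×I-2: SS|Ss
S/II-2 ? ·: SS|Ss|ss
S/II-3 un I-1×I-2: SS|Ss
S/III-1 ? II-1×II-2: SS|Ss|ss
⇒ S over [I-1,I-2,II-1,II-2,II-3,III-1]: 84 consistent

II-1 ∈ {Qq SS, Qq Ss}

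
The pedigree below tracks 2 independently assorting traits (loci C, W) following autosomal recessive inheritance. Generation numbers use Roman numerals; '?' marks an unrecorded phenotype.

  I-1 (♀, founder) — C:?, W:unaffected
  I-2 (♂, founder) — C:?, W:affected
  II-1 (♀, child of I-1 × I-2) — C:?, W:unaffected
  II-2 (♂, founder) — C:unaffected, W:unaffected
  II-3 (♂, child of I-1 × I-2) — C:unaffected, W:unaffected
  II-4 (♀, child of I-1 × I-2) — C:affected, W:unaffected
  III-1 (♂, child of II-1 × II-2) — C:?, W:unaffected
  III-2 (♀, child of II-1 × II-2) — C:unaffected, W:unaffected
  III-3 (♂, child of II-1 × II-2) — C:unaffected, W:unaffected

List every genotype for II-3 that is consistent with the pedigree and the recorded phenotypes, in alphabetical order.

II-3 ∈ {CC Ww, Cc Ww}

C/I-1 ? ·: Cc|cc
C/I-2 ? ·: Cc|cc
C/II-1 ? I-1×I-2: CC|Cc|cc
C/II-2 un ·: CC|Cc
C/II-3 un I-1×I-2: CC|Cc
C/II-4 aff I-1×I-2: cc
C/III-1 ? II-1×II-2: CC|Cc|cc
C/III-2 un II-1×II-2: CC|Cc
C/III-3 un II-1×II-2: CC|Cc
⇒ C over [I-1,I-2,II-1,II-2,II-3,II-4,III-1,III-2,III-3]: 110 consistent
W/I-1 un ·: WW|Ww
W/I-2 aff ·: ww
W/II-1 un I-1×I-2: Ww
W/II-2 un ·: WW|Ww
W/II-3 un I-1×I-2: Ww
W/II-4 un I-1×I-2: Ww
W/III-1 un II-1×II-2: WW|Ww
W/III-2 un II-1×II-2: WW|Ww
W/III-3 un II-1×II-2: WW|Ww
⇒ W over [I-1,I-2,II-1,II-2,II-3,II-4,III-1,III-2,III-3]: 32 consistent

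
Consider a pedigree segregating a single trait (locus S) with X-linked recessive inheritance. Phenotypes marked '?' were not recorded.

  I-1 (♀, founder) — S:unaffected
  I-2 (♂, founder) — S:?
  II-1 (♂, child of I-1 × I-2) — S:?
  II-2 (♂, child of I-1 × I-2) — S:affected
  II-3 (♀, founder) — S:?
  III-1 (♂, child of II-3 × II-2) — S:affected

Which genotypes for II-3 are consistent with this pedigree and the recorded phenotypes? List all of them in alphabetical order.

S/I-1 un ·: X^SX^s
S/I-2 ? ·: X^SY|X^sY
S/II-1 ? I-1×I-2: X^SY|X^sY
S/II-2 aff I-1×I-2: X^sY
S/II-3 ? ·: X^SX^s|X^sX^s
S/III-1 aff II-3×II-2: X^sY
⇒ S over [I-1,I-2,II-1,II-2,II-3,III-1]: 8 consistent

II-3 ∈ {X^SX^s, X^sX^s}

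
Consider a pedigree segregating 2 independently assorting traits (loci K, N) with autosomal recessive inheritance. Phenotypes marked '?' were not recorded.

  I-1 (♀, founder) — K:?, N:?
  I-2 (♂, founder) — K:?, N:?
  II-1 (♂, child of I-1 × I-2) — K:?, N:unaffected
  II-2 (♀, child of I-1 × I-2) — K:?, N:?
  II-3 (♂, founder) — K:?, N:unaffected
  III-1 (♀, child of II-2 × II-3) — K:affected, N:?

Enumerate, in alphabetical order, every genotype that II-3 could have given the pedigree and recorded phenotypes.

K/I-1 ? ·: KK|Kk|kk
K/I-2 ? ·: KK|Kk|kk
K/II-1 ? I-1×I-2: KK|Kk|kk
K/II-2 ? I-1×I-2: Kk|kk
K/II-3 ? ·: Kk|kk
K/III-1 aff II-2×II-3: kk
⇒ K over [I-1,I-2,II-1,II-2,II-3,III-1]: 42 consistent
N/I-1 ? ·: NN|Nn|nn
N/I-2 ? ·: NN|Nn|nn
N/II-1 un I-1×I-2: NN|Nn
N/II-2 ? I-1×I-2: NN|Nn|nn
N/II-3 un ·: NN|Nn
N/III-1 ? II-2×II-3: NN|Nn|nn
⇒ N over [I-1,I-2,II-1,II-2,II-3,III-1]: 83 consistent

II-3 ∈ {Kk NN, Kk Nn, kk NN, kk Nn}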